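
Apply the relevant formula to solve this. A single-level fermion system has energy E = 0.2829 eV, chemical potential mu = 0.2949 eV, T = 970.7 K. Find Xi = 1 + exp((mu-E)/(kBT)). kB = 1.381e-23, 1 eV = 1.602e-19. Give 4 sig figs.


Step 1: (mu - E) = 0.2949 - 0.2829 = 0.012 eV
Step 2: x = (mu-E)*eV/(kB*T) = 0.012*1.602e-19/(1.381e-23*970.7) = 0.1434
Step 3: exp(x) = 1.154
Step 4: Xi = 1 + 1.154 = 2.154

2.154


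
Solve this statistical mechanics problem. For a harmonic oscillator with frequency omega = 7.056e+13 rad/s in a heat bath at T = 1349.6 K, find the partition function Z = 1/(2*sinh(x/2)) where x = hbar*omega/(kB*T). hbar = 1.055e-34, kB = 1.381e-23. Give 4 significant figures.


Step 1: Compute x = hbar*omega/(kB*T) = 1.055e-34*7.056e+13/(1.381e-23*1349.6) = 0.3994
Step 2: x/2 = 0.1997
Step 3: sinh(x/2) = 0.201
Step 4: Z = 1/(2*0.201) = 2.487

2.487


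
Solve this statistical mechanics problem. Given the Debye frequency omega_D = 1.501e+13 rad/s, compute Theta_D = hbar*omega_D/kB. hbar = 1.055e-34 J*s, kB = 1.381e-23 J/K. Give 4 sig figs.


Step 1: hbar*omega_D = 1.055e-34 * 1.501e+13 = 1.584e-21 J
Step 2: Theta_D = 1.584e-21 / 1.381e-23
Step 3: Theta_D = 114.7 K

114.7


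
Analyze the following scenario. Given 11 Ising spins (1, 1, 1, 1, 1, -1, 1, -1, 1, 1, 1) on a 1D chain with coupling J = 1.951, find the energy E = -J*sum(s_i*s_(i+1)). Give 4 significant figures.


Step 1: Nearest-neighbor products: 1, 1, 1, 1, -1, -1, -1, -1, 1, 1
Step 2: Sum of products = 2
Step 3: E = -1.951 * 2 = -3.902

-3.902


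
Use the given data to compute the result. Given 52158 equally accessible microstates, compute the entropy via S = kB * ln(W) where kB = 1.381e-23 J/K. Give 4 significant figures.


Step 1: ln(W) = ln(52158) = 10.86
Step 2: S = kB * ln(W) = 1.381e-23 * 10.86
Step 3: S = 1.5e-22 J/K

1.5e-22


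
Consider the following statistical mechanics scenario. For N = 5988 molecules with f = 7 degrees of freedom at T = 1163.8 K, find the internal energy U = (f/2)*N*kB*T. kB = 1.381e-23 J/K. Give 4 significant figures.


Step 1: f/2 = 7/2 = 3.5
Step 2: N*kB*T = 5988*1.381e-23*1163.8 = 9.624e-17
Step 3: U = 3.5 * 9.624e-17 = 3.368e-16 J

3.368e-16


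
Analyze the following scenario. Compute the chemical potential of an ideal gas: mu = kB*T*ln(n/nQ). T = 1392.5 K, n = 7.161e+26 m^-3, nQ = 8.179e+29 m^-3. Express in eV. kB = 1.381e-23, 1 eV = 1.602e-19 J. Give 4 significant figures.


Step 1: n/nQ = 7.161e+26/8.179e+29 = 0.0008755
Step 2: ln(n/nQ) = -7.041
Step 3: mu = kB*T*ln(n/nQ) = 1.923e-20*-7.041 = -1.354e-19 J
Step 4: Convert to eV: -1.354e-19/1.602e-19 = -0.8452 eV

-0.8452


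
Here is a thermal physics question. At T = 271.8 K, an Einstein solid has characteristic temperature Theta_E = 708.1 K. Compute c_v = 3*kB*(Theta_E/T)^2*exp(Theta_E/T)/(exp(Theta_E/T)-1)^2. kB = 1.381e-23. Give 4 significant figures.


Step 1: x = Theta_E/T = 708.1/271.8 = 2.605
Step 2: x^2 = 6.787
Step 3: exp(x) = 13.53
Step 4: c_v = 3*1.381e-23*6.787*13.53/(13.53-1)^2 = 2.422e-23

2.422e-23


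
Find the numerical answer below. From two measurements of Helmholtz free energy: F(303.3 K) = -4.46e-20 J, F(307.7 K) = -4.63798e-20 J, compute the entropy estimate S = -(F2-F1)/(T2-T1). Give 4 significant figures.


Step 1: dF = F2 - F1 = -4.63798e-20 - (-4.46e-20) = -1.7798e-21 J
Step 2: dT = T2 - T1 = 307.7 - 303.3 = 4.4 K
Step 3: S = -dF/dT = -(-1.7798e-21)/4.4 = 4.045e-22 J/K

4.045e-22


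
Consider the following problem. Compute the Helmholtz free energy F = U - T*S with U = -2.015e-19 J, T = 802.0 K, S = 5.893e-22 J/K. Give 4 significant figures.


Step 1: T*S = 802.0 * 5.893e-22 = 4.726e-19 J
Step 2: F = U - T*S = -2.015e-19 - 4.726e-19
Step 3: F = -6.741e-19 J

-6.741e-19


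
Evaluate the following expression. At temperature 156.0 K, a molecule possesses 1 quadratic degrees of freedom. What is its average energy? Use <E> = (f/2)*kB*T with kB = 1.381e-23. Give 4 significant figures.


Step 1: f/2 = 1/2 = 0.5
Step 2: kB*T = 1.381e-23 * 156.0 = 2.154e-21
Step 3: <E> = 0.5 * 2.154e-21 = 1.077e-21 J

1.077e-21


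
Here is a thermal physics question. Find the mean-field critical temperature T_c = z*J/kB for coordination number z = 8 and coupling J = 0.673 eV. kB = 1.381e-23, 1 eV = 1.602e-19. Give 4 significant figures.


Step 1: z*J = 8*0.673 = 5.384 eV
Step 2: Convert to Joules: 5.384*1.602e-19 = 8.625e-19 J
Step 3: T_c = 8.625e-19 / 1.381e-23 = 6.246e+04 K

6.246e+04


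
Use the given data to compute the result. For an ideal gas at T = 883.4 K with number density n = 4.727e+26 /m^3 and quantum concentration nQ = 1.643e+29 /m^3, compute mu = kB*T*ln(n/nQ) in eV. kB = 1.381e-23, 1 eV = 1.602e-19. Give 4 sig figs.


Step 1: n/nQ = 4.727e+26/1.643e+29 = 0.002877
Step 2: ln(n/nQ) = -5.851
Step 3: mu = kB*T*ln(n/nQ) = 1.22e-20*-5.851 = -7.138e-20 J
Step 4: Convert to eV: -7.138e-20/1.602e-19 = -0.4456 eV

-0.4456


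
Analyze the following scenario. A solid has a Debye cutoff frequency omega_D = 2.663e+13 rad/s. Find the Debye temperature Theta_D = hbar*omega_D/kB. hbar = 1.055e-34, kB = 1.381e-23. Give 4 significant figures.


Step 1: hbar*omega_D = 1.055e-34 * 2.663e+13 = 2.809e-21 J
Step 2: Theta_D = 2.809e-21 / 1.381e-23
Step 3: Theta_D = 203.4 K

203.4


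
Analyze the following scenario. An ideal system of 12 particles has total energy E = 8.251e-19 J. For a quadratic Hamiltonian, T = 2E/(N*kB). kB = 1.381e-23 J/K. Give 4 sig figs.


Step 1: Numerator = 2*E = 2*8.251e-19 = 1.65e-18 J
Step 2: Denominator = N*kB = 12*1.381e-23 = 1.657e-22
Step 3: T = 1.65e-18 / 1.657e-22 = 9958 K

9958


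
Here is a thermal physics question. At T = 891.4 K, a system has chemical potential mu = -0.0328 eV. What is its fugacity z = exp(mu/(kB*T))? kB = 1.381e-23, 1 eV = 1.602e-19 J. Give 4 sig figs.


Step 1: Convert mu to Joules: -0.0328*1.602e-19 = -5.255e-21 J
Step 2: kB*T = 1.381e-23*891.4 = 1.231e-20 J
Step 3: mu/(kB*T) = -0.4268
Step 4: z = exp(-0.4268) = 0.6526

0.6526


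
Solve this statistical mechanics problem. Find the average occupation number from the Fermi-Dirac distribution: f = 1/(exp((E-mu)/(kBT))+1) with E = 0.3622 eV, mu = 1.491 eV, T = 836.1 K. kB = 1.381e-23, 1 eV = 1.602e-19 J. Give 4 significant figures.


Step 1: (E - mu) = 0.3622 - 1.491 = -1.129 eV
Step 2: Convert: (E-mu)*eV = -1.808e-19 J
Step 3: x = (E-mu)*eV/(kB*T) = -15.66
Step 4: f = 1/(exp(-15.66)+1) = 1

1


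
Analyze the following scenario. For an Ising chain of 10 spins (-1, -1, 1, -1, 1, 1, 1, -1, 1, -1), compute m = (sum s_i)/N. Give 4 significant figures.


Step 1: Count up spins (+1): 5, down spins (-1): 5
Step 2: Total magnetization M = 5 - 5 = 0
Step 3: m = M/N = 0/10 = 0

0


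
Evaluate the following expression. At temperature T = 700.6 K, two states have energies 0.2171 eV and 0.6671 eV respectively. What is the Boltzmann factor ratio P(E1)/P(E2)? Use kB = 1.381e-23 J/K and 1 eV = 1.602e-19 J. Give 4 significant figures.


Step 1: Compute energy difference dE = E1 - E2 = 0.2171 - 0.6671 = -0.45 eV
Step 2: Convert to Joules: dE_J = -0.45 * 1.602e-19 = -7.209e-20 J
Step 3: Compute exponent = -dE_J / (kB * T) = -(-7.209e-20) / (1.381e-23 * 700.6) = 7.451
Step 4: P(E1)/P(E2) = exp(7.451) = 1721

1721


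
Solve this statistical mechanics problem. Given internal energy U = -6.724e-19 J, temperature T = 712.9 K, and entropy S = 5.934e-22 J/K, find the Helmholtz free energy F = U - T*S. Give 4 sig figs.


Step 1: T*S = 712.9 * 5.934e-22 = 4.23e-19 J
Step 2: F = U - T*S = -6.724e-19 - 4.23e-19
Step 3: F = -1.095e-18 J

-1.095e-18


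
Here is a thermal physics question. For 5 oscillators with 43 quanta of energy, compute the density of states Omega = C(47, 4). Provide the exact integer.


Step 1: Use binomial coefficient C(47, 4)
Step 2: Numerator = 47! / 43!
Step 3: Denominator = 4!
Step 4: Omega = 178365

178365


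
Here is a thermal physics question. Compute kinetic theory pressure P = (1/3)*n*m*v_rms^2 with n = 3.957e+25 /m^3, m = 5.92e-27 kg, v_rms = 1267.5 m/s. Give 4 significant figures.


Step 1: v_rms^2 = 1267.5^2 = 1.607e+06
Step 2: n*m = 3.957e+25*5.92e-27 = 0.2343
Step 3: P = (1/3)*0.2343*1.607e+06 = 1.254e+05 Pa

1.254e+05


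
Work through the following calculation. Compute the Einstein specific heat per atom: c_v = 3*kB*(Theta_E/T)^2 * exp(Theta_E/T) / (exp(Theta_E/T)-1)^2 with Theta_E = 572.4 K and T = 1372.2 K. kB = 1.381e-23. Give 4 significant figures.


Step 1: x = Theta_E/T = 572.4/1372.2 = 0.4171
Step 2: x^2 = 0.174
Step 3: exp(x) = 1.518
Step 4: c_v = 3*1.381e-23*0.174*1.518/(1.518-1)^2 = 4.083e-23

4.083e-23


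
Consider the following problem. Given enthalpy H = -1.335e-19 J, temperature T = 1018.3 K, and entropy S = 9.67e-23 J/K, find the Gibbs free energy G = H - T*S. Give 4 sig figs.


Step 1: T*S = 1018.3 * 9.67e-23 = 9.847e-20 J
Step 2: G = H - T*S = -1.335e-19 - 9.847e-20
Step 3: G = -2.32e-19 J

-2.32e-19


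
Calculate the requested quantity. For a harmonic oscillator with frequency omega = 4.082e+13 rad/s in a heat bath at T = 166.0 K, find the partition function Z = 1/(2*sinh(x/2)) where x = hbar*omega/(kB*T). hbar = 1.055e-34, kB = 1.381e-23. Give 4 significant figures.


Step 1: Compute x = hbar*omega/(kB*T) = 1.055e-34*4.082e+13/(1.381e-23*166.0) = 1.879
Step 2: x/2 = 0.9393
Step 3: sinh(x/2) = 1.084
Step 4: Z = 1/(2*1.084) = 0.4614

0.4614


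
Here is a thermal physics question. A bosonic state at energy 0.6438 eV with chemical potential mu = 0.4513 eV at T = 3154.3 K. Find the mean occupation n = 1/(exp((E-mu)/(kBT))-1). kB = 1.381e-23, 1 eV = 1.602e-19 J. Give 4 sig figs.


Step 1: (E - mu) = 0.1925 eV
Step 2: x = (E-mu)*eV/(kB*T) = 0.1925*1.602e-19/(1.381e-23*3154.3) = 0.7079
Step 3: exp(x) = 2.03
Step 4: n = 1/(exp(x)-1) = 0.9711

0.9711


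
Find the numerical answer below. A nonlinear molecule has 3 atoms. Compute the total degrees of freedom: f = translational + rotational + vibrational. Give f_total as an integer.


Step 1: Translational DOF = 3
Step 2: Rotational DOF (nonlinear) = 3
Step 3: Vibrational DOF = 3*3 - 6 = 3
Step 4: Total = 3 + 3 + 3 = 9

9


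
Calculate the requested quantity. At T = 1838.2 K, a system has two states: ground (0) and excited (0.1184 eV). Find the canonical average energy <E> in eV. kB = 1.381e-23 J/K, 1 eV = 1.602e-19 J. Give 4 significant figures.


Step 1: beta*E = 0.1184*1.602e-19/(1.381e-23*1838.2) = 0.7472
Step 2: exp(-beta*E) = 0.4737
Step 3: <E> = 0.1184*0.4737/(1+0.4737) = 0.03806 eV

0.03806


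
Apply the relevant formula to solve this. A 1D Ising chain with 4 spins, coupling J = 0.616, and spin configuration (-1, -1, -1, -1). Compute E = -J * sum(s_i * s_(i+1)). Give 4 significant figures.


Step 1: Nearest-neighbor products: 1, 1, 1
Step 2: Sum of products = 3
Step 3: E = -0.616 * 3 = -1.848

-1.848


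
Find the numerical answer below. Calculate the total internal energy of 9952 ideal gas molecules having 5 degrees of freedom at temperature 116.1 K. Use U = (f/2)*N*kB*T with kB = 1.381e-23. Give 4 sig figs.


Step 1: f/2 = 5/2 = 2.5
Step 2: N*kB*T = 9952*1.381e-23*116.1 = 1.596e-17
Step 3: U = 2.5 * 1.596e-17 = 3.989e-17 J

3.989e-17


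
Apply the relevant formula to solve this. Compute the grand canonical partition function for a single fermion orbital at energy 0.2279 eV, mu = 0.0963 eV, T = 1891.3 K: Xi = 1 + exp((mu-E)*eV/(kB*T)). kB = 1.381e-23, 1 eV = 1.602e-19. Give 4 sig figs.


Step 1: (mu - E) = 0.0963 - 0.2279 = -0.1316 eV
Step 2: x = (mu-E)*eV/(kB*T) = -0.1316*1.602e-19/(1.381e-23*1891.3) = -0.8072
Step 3: exp(x) = 0.4461
Step 4: Xi = 1 + 0.4461 = 1.446

1.446


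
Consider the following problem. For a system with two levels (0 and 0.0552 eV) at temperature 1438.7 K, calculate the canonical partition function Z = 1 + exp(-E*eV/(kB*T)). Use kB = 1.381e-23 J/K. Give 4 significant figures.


Step 1: Compute beta*E = E*eV/(kB*T) = 0.0552*1.602e-19/(1.381e-23*1438.7) = 0.4451
Step 2: exp(-beta*E) = exp(-0.4451) = 0.6408
Step 3: Z = 1 + 0.6408 = 1.641

1.641


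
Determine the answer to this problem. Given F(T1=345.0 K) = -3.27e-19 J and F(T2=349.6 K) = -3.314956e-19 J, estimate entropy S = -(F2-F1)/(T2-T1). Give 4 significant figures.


Step 1: dF = F2 - F1 = -3.314956e-19 - (-3.27e-19) = -4.4956e-21 J
Step 2: dT = T2 - T1 = 349.6 - 345.0 = 4.6 K
Step 3: S = -dF/dT = -(-4.4956e-21)/4.6 = 9.773e-22 J/K

9.773e-22


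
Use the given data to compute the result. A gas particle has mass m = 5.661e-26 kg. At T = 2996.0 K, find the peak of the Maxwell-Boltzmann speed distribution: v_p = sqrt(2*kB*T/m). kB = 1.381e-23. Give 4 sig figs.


Step 1: Numerator = 2*kB*T = 2*1.381e-23*2996.0 = 8.275e-20
Step 2: Ratio = 8.275e-20 / 5.661e-26 = 1.462e+06
Step 3: v_p = sqrt(1.462e+06) = 1209 m/s

1209


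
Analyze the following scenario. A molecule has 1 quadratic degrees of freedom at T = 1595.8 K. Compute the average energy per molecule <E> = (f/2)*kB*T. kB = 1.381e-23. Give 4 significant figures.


Step 1: f/2 = 1/2 = 0.5
Step 2: kB*T = 1.381e-23 * 1595.8 = 2.204e-20
Step 3: <E> = 0.5 * 2.204e-20 = 1.102e-20 J

1.102e-20


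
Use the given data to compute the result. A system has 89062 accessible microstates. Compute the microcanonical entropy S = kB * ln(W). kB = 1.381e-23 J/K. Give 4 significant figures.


Step 1: ln(W) = ln(89062) = 11.4
Step 2: S = kB * ln(W) = 1.381e-23 * 11.4
Step 3: S = 1.574e-22 J/K

1.574e-22


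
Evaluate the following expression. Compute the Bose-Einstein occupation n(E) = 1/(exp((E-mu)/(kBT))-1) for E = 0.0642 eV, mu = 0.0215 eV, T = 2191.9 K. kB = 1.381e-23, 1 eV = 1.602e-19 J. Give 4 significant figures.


Step 1: (E - mu) = 0.0427 eV
Step 2: x = (E-mu)*eV/(kB*T) = 0.0427*1.602e-19/(1.381e-23*2191.9) = 0.226
Step 3: exp(x) = 1.254
Step 4: n = 1/(exp(x)-1) = 3.944

3.944


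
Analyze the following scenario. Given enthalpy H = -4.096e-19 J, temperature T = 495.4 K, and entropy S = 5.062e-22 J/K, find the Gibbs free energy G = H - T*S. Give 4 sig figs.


Step 1: T*S = 495.4 * 5.062e-22 = 2.508e-19 J
Step 2: G = H - T*S = -4.096e-19 - 2.508e-19
Step 3: G = -6.604e-19 J

-6.604e-19


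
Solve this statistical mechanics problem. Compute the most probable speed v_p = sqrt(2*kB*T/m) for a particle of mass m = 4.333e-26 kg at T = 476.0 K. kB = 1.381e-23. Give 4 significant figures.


Step 1: Numerator = 2*kB*T = 2*1.381e-23*476.0 = 1.315e-20
Step 2: Ratio = 1.315e-20 / 4.333e-26 = 3.034e+05
Step 3: v_p = sqrt(3.034e+05) = 550.8 m/s

550.8


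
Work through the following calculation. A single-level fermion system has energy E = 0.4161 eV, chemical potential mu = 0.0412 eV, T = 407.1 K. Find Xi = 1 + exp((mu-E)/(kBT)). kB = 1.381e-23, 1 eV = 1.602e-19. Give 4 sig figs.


Step 1: (mu - E) = 0.0412 - 0.4161 = -0.3749 eV
Step 2: x = (mu-E)*eV/(kB*T) = -0.3749*1.602e-19/(1.381e-23*407.1) = -10.68
Step 3: exp(x) = 2.294e-05
Step 4: Xi = 1 + 2.294e-05 = 1

1


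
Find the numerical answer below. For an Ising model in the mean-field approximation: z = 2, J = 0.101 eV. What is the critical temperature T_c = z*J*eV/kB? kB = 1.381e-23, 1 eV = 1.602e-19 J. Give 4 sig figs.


Step 1: z*J = 2*0.101 = 0.202 eV
Step 2: Convert to Joules: 0.202*1.602e-19 = 3.236e-20 J
Step 3: T_c = 3.236e-20 / 1.381e-23 = 2343 K

2343


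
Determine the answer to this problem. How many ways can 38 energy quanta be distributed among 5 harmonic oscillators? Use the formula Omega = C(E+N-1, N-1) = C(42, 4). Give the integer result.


Step 1: Use binomial coefficient C(42, 4)
Step 2: Numerator = 42! / 38!
Step 3: Denominator = 4!
Step 4: Omega = 111930

111930


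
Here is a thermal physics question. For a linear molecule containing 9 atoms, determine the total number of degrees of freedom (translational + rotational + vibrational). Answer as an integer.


Step 1: Translational DOF = 3
Step 2: Rotational DOF (linear) = 2
Step 3: Vibrational DOF = 3*9 - 5 = 22
Step 4: Total = 3 + 2 + 22 = 27

27


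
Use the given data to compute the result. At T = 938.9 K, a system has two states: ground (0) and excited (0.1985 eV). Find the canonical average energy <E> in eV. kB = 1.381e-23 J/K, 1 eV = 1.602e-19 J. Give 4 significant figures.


Step 1: beta*E = 0.1985*1.602e-19/(1.381e-23*938.9) = 2.453
Step 2: exp(-beta*E) = 0.08608
Step 3: <E> = 0.1985*0.08608/(1+0.08608) = 0.01573 eV

0.01573


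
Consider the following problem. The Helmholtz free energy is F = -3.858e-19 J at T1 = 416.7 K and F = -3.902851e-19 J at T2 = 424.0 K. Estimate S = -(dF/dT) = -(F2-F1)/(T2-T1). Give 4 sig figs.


Step 1: dF = F2 - F1 = -3.902851e-19 - (-3.858e-19) = -4.4851e-21 J
Step 2: dT = T2 - T1 = 424.0 - 416.7 = 7.3 K
Step 3: S = -dF/dT = -(-4.4851e-21)/7.3 = 6.144e-22 J/K

6.144e-22


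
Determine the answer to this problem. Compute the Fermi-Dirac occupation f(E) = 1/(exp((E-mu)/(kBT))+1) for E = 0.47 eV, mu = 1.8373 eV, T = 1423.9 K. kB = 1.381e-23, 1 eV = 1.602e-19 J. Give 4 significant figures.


Step 1: (E - mu) = 0.47 - 1.8373 = -1.367 eV
Step 2: Convert: (E-mu)*eV = -2.19e-19 J
Step 3: x = (E-mu)*eV/(kB*T) = -11.14
Step 4: f = 1/(exp(-11.14)+1) = 1

1


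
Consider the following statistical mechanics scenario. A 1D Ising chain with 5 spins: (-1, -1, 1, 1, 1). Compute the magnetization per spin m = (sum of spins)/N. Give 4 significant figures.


Step 1: Count up spins (+1): 3, down spins (-1): 2
Step 2: Total magnetization M = 3 - 2 = 1
Step 3: m = M/N = 1/5 = 0.2

0.2


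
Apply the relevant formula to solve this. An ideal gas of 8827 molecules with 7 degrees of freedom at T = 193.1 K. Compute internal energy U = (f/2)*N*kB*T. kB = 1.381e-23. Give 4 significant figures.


Step 1: f/2 = 7/2 = 3.5
Step 2: N*kB*T = 8827*1.381e-23*193.1 = 2.354e-17
Step 3: U = 3.5 * 2.354e-17 = 8.239e-17 J

8.239e-17


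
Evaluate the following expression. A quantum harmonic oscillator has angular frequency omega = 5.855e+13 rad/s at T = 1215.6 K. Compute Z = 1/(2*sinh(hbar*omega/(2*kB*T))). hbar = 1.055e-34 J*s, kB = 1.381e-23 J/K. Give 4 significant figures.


Step 1: Compute x = hbar*omega/(kB*T) = 1.055e-34*5.855e+13/(1.381e-23*1215.6) = 0.368
Step 2: x/2 = 0.184
Step 3: sinh(x/2) = 0.185
Step 4: Z = 1/(2*0.185) = 2.702

2.702


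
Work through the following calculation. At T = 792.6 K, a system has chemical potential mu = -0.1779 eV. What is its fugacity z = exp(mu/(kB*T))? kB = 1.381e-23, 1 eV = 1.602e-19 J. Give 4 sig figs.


Step 1: Convert mu to Joules: -0.1779*1.602e-19 = -2.85e-20 J
Step 2: kB*T = 1.381e-23*792.6 = 1.095e-20 J
Step 3: mu/(kB*T) = -2.604
Step 4: z = exp(-2.604) = 0.074

0.074


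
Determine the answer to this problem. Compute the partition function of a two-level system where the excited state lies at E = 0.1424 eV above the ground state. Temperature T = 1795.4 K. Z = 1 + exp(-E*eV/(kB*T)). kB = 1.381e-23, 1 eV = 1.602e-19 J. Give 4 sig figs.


Step 1: Compute beta*E = E*eV/(kB*T) = 0.1424*1.602e-19/(1.381e-23*1795.4) = 0.9201
Step 2: exp(-beta*E) = exp(-0.9201) = 0.3985
Step 3: Z = 1 + 0.3985 = 1.398

1.398


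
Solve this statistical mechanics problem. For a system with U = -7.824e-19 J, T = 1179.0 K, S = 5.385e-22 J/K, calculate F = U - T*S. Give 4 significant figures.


Step 1: T*S = 1179.0 * 5.385e-22 = 6.349e-19 J
Step 2: F = U - T*S = -7.824e-19 - 6.349e-19
Step 3: F = -1.417e-18 J

-1.417e-18


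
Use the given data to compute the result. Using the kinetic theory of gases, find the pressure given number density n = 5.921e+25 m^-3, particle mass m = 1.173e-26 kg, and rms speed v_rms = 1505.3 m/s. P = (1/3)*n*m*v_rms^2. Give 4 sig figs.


Step 1: v_rms^2 = 1505.3^2 = 2.266e+06
Step 2: n*m = 5.921e+25*1.173e-26 = 0.6945
Step 3: P = (1/3)*0.6945*2.266e+06 = 5.246e+05 Pa

5.246e+05


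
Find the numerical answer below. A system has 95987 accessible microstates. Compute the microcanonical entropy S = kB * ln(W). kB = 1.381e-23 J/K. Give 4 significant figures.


Step 1: ln(W) = ln(95987) = 11.47
Step 2: S = kB * ln(W) = 1.381e-23 * 11.47
Step 3: S = 1.584e-22 J/K

1.584e-22


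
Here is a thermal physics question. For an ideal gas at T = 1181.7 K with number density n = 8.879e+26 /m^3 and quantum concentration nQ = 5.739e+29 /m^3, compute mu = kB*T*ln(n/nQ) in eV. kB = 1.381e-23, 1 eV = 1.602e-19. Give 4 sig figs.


Step 1: n/nQ = 8.879e+26/5.739e+29 = 0.001547
Step 2: ln(n/nQ) = -6.471
Step 3: mu = kB*T*ln(n/nQ) = 1.632e-20*-6.471 = -1.056e-19 J
Step 4: Convert to eV: -1.056e-19/1.602e-19 = -0.6592 eV

-0.6592


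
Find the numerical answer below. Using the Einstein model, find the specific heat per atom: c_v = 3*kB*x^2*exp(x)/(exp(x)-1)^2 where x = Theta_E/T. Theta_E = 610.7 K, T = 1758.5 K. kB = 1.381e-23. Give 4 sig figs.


Step 1: x = Theta_E/T = 610.7/1758.5 = 0.3473
Step 2: x^2 = 0.1206
Step 3: exp(x) = 1.415
Step 4: c_v = 3*1.381e-23*0.1206*1.415/(1.415-1)^2 = 4.102e-23

4.102e-23


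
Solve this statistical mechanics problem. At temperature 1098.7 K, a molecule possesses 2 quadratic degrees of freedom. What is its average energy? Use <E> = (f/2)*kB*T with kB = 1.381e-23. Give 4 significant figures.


Step 1: f/2 = 2/2 = 1
Step 2: kB*T = 1.381e-23 * 1098.7 = 1.517e-20
Step 3: <E> = 1 * 1.517e-20 = 1.517e-20 J

1.517e-20


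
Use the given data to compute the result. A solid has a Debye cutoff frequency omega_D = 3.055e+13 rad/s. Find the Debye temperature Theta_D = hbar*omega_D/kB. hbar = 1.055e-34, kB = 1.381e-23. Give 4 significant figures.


Step 1: hbar*omega_D = 1.055e-34 * 3.055e+13 = 3.223e-21 J
Step 2: Theta_D = 3.223e-21 / 1.381e-23
Step 3: Theta_D = 233.4 K

233.4


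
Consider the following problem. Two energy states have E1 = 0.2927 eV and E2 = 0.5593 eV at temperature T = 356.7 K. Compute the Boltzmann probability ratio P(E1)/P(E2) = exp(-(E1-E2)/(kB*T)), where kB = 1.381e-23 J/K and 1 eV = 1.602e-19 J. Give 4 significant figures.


Step 1: Compute energy difference dE = E1 - E2 = 0.2927 - 0.5593 = -0.2666 eV
Step 2: Convert to Joules: dE_J = -0.2666 * 1.602e-19 = -4.271e-20 J
Step 3: Compute exponent = -dE_J / (kB * T) = -(-4.271e-20) / (1.381e-23 * 356.7) = 8.67
Step 4: P(E1)/P(E2) = exp(8.67) = 5826

5826


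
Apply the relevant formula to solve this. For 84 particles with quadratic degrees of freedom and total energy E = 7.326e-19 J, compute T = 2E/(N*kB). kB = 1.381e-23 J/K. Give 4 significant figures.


Step 1: Numerator = 2*E = 2*7.326e-19 = 1.465e-18 J
Step 2: Denominator = N*kB = 84*1.381e-23 = 1.16e-21
Step 3: T = 1.465e-18 / 1.16e-21 = 1263 K

1263


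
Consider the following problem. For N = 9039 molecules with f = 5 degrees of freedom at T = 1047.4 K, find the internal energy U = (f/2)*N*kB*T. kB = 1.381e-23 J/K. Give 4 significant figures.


Step 1: f/2 = 5/2 = 2.5
Step 2: N*kB*T = 9039*1.381e-23*1047.4 = 1.307e-16
Step 3: U = 2.5 * 1.307e-16 = 3.269e-16 J

3.269e-16


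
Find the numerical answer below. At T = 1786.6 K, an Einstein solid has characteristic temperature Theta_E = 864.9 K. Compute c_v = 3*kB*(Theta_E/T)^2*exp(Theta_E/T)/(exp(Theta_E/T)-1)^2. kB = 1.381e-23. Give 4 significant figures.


Step 1: x = Theta_E/T = 864.9/1786.6 = 0.4841
Step 2: x^2 = 0.2344
Step 3: exp(x) = 1.623
Step 4: c_v = 3*1.381e-23*0.2344*1.623/(1.623-1)^2 = 4.063e-23

4.063e-23


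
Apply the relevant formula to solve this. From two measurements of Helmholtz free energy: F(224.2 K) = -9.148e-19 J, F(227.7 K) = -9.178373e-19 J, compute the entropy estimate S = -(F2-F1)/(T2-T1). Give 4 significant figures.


Step 1: dF = F2 - F1 = -9.178373e-19 - (-9.148e-19) = -3.0373e-21 J
Step 2: dT = T2 - T1 = 227.7 - 224.2 = 3.5 K
Step 3: S = -dF/dT = -(-3.0373e-21)/3.5 = 8.678e-22 J/K

8.678e-22


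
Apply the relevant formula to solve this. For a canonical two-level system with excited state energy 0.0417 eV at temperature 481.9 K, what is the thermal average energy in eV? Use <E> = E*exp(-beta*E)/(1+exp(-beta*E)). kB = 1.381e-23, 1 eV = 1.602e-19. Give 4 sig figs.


Step 1: beta*E = 0.0417*1.602e-19/(1.381e-23*481.9) = 1.004
Step 2: exp(-beta*E) = 0.3665
Step 3: <E> = 0.0417*0.3665/(1+0.3665) = 0.01118 eV

0.01118


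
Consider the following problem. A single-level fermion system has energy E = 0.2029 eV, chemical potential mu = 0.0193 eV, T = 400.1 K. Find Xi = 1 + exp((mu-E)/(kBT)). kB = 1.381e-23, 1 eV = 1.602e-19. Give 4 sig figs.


Step 1: (mu - E) = 0.0193 - 0.2029 = -0.1836 eV
Step 2: x = (mu-E)*eV/(kB*T) = -0.1836*1.602e-19/(1.381e-23*400.1) = -5.323
Step 3: exp(x) = 0.004877
Step 4: Xi = 1 + 0.004877 = 1.005

1.005


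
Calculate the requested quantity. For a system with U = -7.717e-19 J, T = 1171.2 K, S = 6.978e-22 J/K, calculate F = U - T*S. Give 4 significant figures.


Step 1: T*S = 1171.2 * 6.978e-22 = 8.173e-19 J
Step 2: F = U - T*S = -7.717e-19 - 8.173e-19
Step 3: F = -1.589e-18 J

-1.589e-18


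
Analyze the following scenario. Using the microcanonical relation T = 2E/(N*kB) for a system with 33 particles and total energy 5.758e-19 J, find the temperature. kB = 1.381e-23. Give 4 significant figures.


Step 1: Numerator = 2*E = 2*5.758e-19 = 1.152e-18 J
Step 2: Denominator = N*kB = 33*1.381e-23 = 4.557e-22
Step 3: T = 1.152e-18 / 4.557e-22 = 2527 K

2527


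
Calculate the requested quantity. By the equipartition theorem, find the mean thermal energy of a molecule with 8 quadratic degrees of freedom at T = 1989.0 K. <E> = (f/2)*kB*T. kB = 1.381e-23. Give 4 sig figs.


Step 1: f/2 = 8/2 = 4
Step 2: kB*T = 1.381e-23 * 1989.0 = 2.747e-20
Step 3: <E> = 4 * 2.747e-20 = 1.099e-19 J

1.099e-19


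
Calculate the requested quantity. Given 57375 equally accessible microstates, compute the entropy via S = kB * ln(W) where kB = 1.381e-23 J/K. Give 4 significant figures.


Step 1: ln(W) = ln(57375) = 10.96
Step 2: S = kB * ln(W) = 1.381e-23 * 10.96
Step 3: S = 1.513e-22 J/K

1.513e-22


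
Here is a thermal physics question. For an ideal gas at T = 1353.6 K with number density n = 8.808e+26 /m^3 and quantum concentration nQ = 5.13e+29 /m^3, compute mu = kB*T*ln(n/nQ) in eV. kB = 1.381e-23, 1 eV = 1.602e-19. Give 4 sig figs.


Step 1: n/nQ = 8.808e+26/5.13e+29 = 0.001717
Step 2: ln(n/nQ) = -6.367
Step 3: mu = kB*T*ln(n/nQ) = 1.869e-20*-6.367 = -1.19e-19 J
Step 4: Convert to eV: -1.19e-19/1.602e-19 = -0.743 eV

-0.743


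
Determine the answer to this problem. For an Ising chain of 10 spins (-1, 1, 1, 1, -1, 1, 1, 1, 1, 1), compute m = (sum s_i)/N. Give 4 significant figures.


Step 1: Count up spins (+1): 8, down spins (-1): 2
Step 2: Total magnetization M = 8 - 2 = 6
Step 3: m = M/N = 6/10 = 0.6

0.6


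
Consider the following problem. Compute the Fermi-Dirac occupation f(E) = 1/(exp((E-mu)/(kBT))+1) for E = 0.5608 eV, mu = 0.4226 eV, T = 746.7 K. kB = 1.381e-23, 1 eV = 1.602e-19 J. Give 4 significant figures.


Step 1: (E - mu) = 0.5608 - 0.4226 = 0.1382 eV
Step 2: Convert: (E-mu)*eV = 2.214e-20 J
Step 3: x = (E-mu)*eV/(kB*T) = 2.147
Step 4: f = 1/(exp(2.147)+1) = 0.1046

0.1046


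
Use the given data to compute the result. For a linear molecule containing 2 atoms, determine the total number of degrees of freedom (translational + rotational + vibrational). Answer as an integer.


Step 1: Translational DOF = 3
Step 2: Rotational DOF (linear) = 2
Step 3: Vibrational DOF = 3*2 - 5 = 1
Step 4: Total = 3 + 2 + 1 = 6

6


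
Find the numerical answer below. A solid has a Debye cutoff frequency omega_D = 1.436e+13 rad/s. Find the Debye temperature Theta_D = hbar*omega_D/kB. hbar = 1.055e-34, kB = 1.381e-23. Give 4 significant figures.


Step 1: hbar*omega_D = 1.055e-34 * 1.436e+13 = 1.515e-21 J
Step 2: Theta_D = 1.515e-21 / 1.381e-23
Step 3: Theta_D = 109.7 K

109.7


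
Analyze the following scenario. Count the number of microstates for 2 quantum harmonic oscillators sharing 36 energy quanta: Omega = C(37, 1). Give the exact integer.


Step 1: Use binomial coefficient C(37, 1)
Step 2: Numerator = 37! / 36!
Step 3: Denominator = 1!
Step 4: Omega = 37

37


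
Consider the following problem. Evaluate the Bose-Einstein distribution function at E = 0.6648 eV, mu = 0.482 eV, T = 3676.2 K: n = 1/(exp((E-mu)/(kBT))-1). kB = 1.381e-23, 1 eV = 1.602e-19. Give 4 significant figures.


Step 1: (E - mu) = 0.1828 eV
Step 2: x = (E-mu)*eV/(kB*T) = 0.1828*1.602e-19/(1.381e-23*3676.2) = 0.5768
Step 3: exp(x) = 1.78
Step 4: n = 1/(exp(x)-1) = 1.281

1.281


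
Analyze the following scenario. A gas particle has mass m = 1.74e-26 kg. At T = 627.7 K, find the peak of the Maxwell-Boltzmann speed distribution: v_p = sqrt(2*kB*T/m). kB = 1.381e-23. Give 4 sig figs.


Step 1: Numerator = 2*kB*T = 2*1.381e-23*627.7 = 1.734e-20
Step 2: Ratio = 1.734e-20 / 1.74e-26 = 9.964e+05
Step 3: v_p = sqrt(9.964e+05) = 998.2 m/s

998.2


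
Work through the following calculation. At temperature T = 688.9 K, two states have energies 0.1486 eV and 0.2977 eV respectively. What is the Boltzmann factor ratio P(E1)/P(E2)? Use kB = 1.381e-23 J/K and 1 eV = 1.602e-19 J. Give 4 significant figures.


Step 1: Compute energy difference dE = E1 - E2 = 0.1486 - 0.2977 = -0.1491 eV
Step 2: Convert to Joules: dE_J = -0.1491 * 1.602e-19 = -2.389e-20 J
Step 3: Compute exponent = -dE_J / (kB * T) = -(-2.389e-20) / (1.381e-23 * 688.9) = 2.511
Step 4: P(E1)/P(E2) = exp(2.511) = 12.31

12.31


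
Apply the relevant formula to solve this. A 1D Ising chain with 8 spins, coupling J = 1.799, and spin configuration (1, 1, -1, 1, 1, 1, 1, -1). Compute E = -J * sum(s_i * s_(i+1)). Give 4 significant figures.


Step 1: Nearest-neighbor products: 1, -1, -1, 1, 1, 1, -1
Step 2: Sum of products = 1
Step 3: E = -1.799 * 1 = -1.799

-1.799


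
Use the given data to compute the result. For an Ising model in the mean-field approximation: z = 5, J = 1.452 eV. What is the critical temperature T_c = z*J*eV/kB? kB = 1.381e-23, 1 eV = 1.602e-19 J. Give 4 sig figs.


Step 1: z*J = 5*1.452 = 7.26 eV
Step 2: Convert to Joules: 7.26*1.602e-19 = 1.163e-18 J
Step 3: T_c = 1.163e-18 / 1.381e-23 = 8.422e+04 K

8.422e+04


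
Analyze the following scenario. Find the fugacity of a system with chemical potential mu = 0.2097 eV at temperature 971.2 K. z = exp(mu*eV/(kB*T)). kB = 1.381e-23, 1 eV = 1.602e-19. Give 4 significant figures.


Step 1: Convert mu to Joules: 0.2097*1.602e-19 = 3.359e-20 J
Step 2: kB*T = 1.381e-23*971.2 = 1.341e-20 J
Step 3: mu/(kB*T) = 2.505
Step 4: z = exp(2.505) = 12.24

12.24


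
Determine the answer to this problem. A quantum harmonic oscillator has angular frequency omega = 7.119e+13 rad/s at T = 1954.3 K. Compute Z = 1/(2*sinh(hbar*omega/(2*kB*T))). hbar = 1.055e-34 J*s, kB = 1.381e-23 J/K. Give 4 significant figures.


Step 1: Compute x = hbar*omega/(kB*T) = 1.055e-34*7.119e+13/(1.381e-23*1954.3) = 0.2783
Step 2: x/2 = 0.1391
Step 3: sinh(x/2) = 0.1396
Step 4: Z = 1/(2*0.1396) = 3.582

3.582


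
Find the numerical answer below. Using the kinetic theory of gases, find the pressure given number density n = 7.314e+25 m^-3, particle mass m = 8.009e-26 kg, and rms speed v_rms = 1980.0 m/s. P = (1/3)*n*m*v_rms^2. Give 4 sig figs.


Step 1: v_rms^2 = 1980.0^2 = 3.92e+06
Step 2: n*m = 7.314e+25*8.009e-26 = 5.858
Step 3: P = (1/3)*5.858*3.92e+06 = 7.655e+06 Pa

7.655e+06


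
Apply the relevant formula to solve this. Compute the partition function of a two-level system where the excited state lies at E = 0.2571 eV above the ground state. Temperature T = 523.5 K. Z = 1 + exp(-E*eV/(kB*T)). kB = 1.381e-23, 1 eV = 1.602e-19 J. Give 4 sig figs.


Step 1: Compute beta*E = E*eV/(kB*T) = 0.2571*1.602e-19/(1.381e-23*523.5) = 5.697
Step 2: exp(-beta*E) = exp(-5.697) = 0.003356
Step 3: Z = 1 + 0.003356 = 1.003

1.003


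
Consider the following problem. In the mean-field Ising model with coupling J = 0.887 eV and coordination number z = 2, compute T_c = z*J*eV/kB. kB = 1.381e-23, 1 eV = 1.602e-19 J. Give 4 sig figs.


Step 1: z*J = 2*0.887 = 1.774 eV
Step 2: Convert to Joules: 1.774*1.602e-19 = 2.842e-19 J
Step 3: T_c = 2.842e-19 / 1.381e-23 = 2.058e+04 K

2.058e+04


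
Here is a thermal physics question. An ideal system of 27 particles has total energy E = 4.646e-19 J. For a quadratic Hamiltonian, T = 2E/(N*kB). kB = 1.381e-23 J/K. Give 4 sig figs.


Step 1: Numerator = 2*E = 2*4.646e-19 = 9.292e-19 J
Step 2: Denominator = N*kB = 27*1.381e-23 = 3.729e-22
Step 3: T = 9.292e-19 / 3.729e-22 = 2492 K

2492


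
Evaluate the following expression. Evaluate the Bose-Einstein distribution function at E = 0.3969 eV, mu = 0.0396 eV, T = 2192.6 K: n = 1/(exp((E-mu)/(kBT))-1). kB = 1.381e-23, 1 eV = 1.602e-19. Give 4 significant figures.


Step 1: (E - mu) = 0.3573 eV
Step 2: x = (E-mu)*eV/(kB*T) = 0.3573*1.602e-19/(1.381e-23*2192.6) = 1.89
Step 3: exp(x) = 6.622
Step 4: n = 1/(exp(x)-1) = 0.1779

0.1779


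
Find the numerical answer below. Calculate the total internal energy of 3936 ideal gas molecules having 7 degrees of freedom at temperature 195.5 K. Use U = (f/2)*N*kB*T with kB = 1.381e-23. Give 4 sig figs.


Step 1: f/2 = 7/2 = 3.5
Step 2: N*kB*T = 3936*1.381e-23*195.5 = 1.063e-17
Step 3: U = 3.5 * 1.063e-17 = 3.719e-17 J

3.719e-17


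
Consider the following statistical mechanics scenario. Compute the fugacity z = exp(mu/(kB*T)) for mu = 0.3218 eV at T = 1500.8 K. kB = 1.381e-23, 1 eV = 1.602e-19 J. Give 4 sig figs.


Step 1: Convert mu to Joules: 0.3218*1.602e-19 = 5.155e-20 J
Step 2: kB*T = 1.381e-23*1500.8 = 2.073e-20 J
Step 3: mu/(kB*T) = 2.487
Step 4: z = exp(2.487) = 12.03

12.03


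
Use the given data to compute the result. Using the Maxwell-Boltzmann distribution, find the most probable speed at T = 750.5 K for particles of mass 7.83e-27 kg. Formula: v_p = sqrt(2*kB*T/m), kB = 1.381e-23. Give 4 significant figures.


Step 1: Numerator = 2*kB*T = 2*1.381e-23*750.5 = 2.073e-20
Step 2: Ratio = 2.073e-20 / 7.83e-27 = 2.647e+06
Step 3: v_p = sqrt(2.647e+06) = 1627 m/s

1627


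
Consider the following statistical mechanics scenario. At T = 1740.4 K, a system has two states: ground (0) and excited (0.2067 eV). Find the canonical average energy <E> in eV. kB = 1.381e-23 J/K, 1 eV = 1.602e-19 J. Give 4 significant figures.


Step 1: beta*E = 0.2067*1.602e-19/(1.381e-23*1740.4) = 1.378
Step 2: exp(-beta*E) = 0.2522
Step 3: <E> = 0.2067*0.2522/(1+0.2522) = 0.04162 eV

0.04162


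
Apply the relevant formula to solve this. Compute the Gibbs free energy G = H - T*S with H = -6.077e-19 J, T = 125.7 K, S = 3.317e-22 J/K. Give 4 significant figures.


Step 1: T*S = 125.7 * 3.317e-22 = 4.169e-20 J
Step 2: G = H - T*S = -6.077e-19 - 4.169e-20
Step 3: G = -6.494e-19 J

-6.494e-19


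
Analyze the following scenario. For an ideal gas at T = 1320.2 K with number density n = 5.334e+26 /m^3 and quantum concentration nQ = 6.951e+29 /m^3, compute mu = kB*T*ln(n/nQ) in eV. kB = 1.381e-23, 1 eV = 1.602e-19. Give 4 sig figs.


Step 1: n/nQ = 5.334e+26/6.951e+29 = 0.0007674
Step 2: ln(n/nQ) = -7.173
Step 3: mu = kB*T*ln(n/nQ) = 1.823e-20*-7.173 = -1.308e-19 J
Step 4: Convert to eV: -1.308e-19/1.602e-19 = -0.8163 eV

-0.8163


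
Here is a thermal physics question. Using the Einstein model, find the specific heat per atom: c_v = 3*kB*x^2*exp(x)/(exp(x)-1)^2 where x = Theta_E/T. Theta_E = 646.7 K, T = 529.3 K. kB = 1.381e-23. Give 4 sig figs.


Step 1: x = Theta_E/T = 646.7/529.3 = 1.222
Step 2: x^2 = 1.493
Step 3: exp(x) = 3.393
Step 4: c_v = 3*1.381e-23*1.493*3.393/(3.393-1)^2 = 3.664e-23

3.664e-23


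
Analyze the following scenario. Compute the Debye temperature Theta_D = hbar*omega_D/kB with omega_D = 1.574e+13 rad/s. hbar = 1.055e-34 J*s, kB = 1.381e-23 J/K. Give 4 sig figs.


Step 1: hbar*omega_D = 1.055e-34 * 1.574e+13 = 1.661e-21 J
Step 2: Theta_D = 1.661e-21 / 1.381e-23
Step 3: Theta_D = 120.2 K

120.2


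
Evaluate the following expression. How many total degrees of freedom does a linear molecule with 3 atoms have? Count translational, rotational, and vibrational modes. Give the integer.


Step 1: Translational DOF = 3
Step 2: Rotational DOF (linear) = 2
Step 3: Vibrational DOF = 3*3 - 5 = 4
Step 4: Total = 3 + 2 + 4 = 9

9


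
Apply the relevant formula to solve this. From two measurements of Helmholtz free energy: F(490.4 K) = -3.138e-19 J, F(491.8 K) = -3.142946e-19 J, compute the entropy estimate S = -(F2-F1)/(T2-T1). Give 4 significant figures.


Step 1: dF = F2 - F1 = -3.142946e-19 - (-3.138e-19) = -4.946e-22 J
Step 2: dT = T2 - T1 = 491.8 - 490.4 = 1.4 K
Step 3: S = -dF/dT = -(-4.946e-22)/1.4 = 3.533e-22 J/K

3.533e-22


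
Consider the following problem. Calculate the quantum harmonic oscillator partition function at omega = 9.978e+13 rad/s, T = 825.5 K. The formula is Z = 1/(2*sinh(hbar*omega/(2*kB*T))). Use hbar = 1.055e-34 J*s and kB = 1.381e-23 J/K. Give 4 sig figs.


Step 1: Compute x = hbar*omega/(kB*T) = 1.055e-34*9.978e+13/(1.381e-23*825.5) = 0.9234
Step 2: x/2 = 0.4617
Step 3: sinh(x/2) = 0.4783
Step 4: Z = 1/(2*0.4783) = 1.045

1.045


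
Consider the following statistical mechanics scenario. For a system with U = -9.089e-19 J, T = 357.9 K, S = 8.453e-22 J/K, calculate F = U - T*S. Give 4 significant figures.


Step 1: T*S = 357.9 * 8.453e-22 = 3.025e-19 J
Step 2: F = U - T*S = -9.089e-19 - 3.025e-19
Step 3: F = -1.211e-18 J

-1.211e-18


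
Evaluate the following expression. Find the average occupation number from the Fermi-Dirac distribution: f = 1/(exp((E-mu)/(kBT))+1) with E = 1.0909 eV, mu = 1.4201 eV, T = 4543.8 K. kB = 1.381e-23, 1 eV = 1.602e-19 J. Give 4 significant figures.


Step 1: (E - mu) = 1.0909 - 1.4201 = -0.3292 eV
Step 2: Convert: (E-mu)*eV = -5.274e-20 J
Step 3: x = (E-mu)*eV/(kB*T) = -0.8404
Step 4: f = 1/(exp(-0.8404)+1) = 0.6986

0.6986


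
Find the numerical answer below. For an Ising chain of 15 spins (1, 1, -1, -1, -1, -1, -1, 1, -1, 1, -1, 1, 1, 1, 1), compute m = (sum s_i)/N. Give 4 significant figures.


Step 1: Count up spins (+1): 8, down spins (-1): 7
Step 2: Total magnetization M = 8 - 7 = 1
Step 3: m = M/N = 1/15 = 0.06667

0.06667


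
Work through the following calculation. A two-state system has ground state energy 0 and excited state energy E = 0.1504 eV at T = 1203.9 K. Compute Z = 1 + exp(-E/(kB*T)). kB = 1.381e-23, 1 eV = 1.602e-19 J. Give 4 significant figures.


Step 1: Compute beta*E = E*eV/(kB*T) = 0.1504*1.602e-19/(1.381e-23*1203.9) = 1.449
Step 2: exp(-beta*E) = exp(-1.449) = 0.2348
Step 3: Z = 1 + 0.2348 = 1.235

1.235


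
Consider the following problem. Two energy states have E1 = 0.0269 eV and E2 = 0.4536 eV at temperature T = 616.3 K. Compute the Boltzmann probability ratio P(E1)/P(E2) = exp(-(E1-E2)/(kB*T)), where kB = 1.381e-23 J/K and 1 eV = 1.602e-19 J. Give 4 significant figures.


Step 1: Compute energy difference dE = E1 - E2 = 0.0269 - 0.4536 = -0.4267 eV
Step 2: Convert to Joules: dE_J = -0.4267 * 1.602e-19 = -6.836e-20 J
Step 3: Compute exponent = -dE_J / (kB * T) = -(-6.836e-20) / (1.381e-23 * 616.3) = 8.032
Step 4: P(E1)/P(E2) = exp(8.032) = 3077

3077


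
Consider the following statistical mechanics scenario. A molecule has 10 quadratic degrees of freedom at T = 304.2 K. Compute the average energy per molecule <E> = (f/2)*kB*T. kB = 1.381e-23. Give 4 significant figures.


Step 1: f/2 = 10/2 = 5
Step 2: kB*T = 1.381e-23 * 304.2 = 4.201e-21
Step 3: <E> = 5 * 4.201e-21 = 2.101e-20 J

2.101e-20


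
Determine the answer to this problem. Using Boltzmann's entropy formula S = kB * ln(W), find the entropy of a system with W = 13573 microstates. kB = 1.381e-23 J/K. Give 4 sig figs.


Step 1: ln(W) = ln(13573) = 9.516
Step 2: S = kB * ln(W) = 1.381e-23 * 9.516
Step 3: S = 1.314e-22 J/K

1.314e-22


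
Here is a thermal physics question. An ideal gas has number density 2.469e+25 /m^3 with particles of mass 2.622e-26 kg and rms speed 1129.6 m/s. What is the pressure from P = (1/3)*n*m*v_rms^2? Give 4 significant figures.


Step 1: v_rms^2 = 1129.6^2 = 1.276e+06
Step 2: n*m = 2.469e+25*2.622e-26 = 0.6474
Step 3: P = (1/3)*0.6474*1.276e+06 = 2.753e+05 Pa

2.753e+05
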